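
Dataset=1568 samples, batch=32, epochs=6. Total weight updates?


Iterations per epoch = 1568 / 32 = 49
Total updates = iterations_per_epoch * epochs
= 49 * 6
= 294

294


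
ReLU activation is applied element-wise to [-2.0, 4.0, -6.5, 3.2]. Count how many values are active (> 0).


ReLU(x) = max(0, x) for each element:
ReLU(-2.0) = 0
ReLU(4.0) = 4.0
ReLU(-6.5) = 0
ReLU(3.2) = 3.2
Active neurons (>0): 2

2


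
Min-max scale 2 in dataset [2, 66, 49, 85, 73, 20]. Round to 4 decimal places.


Min = 2, Max = 85
Range = 85 - 2 = 83
Scaled = (x - min) / (max - min)
= (2 - 2) / 83
= 0 / 83
= 0.0000

0.0000


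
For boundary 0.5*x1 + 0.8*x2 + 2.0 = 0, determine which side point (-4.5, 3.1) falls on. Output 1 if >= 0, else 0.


Compute 0.5 * -4.5 + 0.8 * 3.1 + 2.0
= -2.25 + 2.48 + 2.0
= 2.23
Since 2.23 >= 0, the point is on the positive side.

1


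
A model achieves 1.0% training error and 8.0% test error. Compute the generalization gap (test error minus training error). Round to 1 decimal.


Generalization gap = test_error - train_error
= 8.0 - 1.0
= 7.0%
A moderate gap.

7.0


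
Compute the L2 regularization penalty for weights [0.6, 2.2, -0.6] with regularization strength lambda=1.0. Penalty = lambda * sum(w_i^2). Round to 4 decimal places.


Squaring each weight:
0.6^2 = 0.36
2.2^2 = 4.84
(-0.6)^2 = 0.36
Sum of squares = 5.56
Penalty = 1.0 * 5.56 = 5.5600

5.5600


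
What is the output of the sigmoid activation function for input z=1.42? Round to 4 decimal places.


sigmoid(z) = 1 / (1 + exp(-z))
exp(-(1.42)) = exp(-1.42) = 0.2417
1 + 0.2417 = 1.2417
1 / 1.2417 = 0.8053

0.8053


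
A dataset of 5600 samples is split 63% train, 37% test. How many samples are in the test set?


Train samples = 5600 * 63% = 3528
Test samples = 5600 - 3528
= 2072

2072


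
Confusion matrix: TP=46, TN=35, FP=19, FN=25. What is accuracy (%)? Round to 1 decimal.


Accuracy = (TP + TN) / (TP + TN + FP + FN) * 100
= (46 + 35) / (46 + 35 + 19 + 25)
= 81 / 125
= 0.648
= 64.8%

64.8


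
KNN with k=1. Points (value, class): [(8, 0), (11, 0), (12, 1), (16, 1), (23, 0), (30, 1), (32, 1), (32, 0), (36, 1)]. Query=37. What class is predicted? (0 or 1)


Distances from query 37:
Point 36 (class 1): distance = 1
K=1 nearest neighbors: classes = [1]
Votes for class 1: 1 / 1
Majority vote => class 1

1


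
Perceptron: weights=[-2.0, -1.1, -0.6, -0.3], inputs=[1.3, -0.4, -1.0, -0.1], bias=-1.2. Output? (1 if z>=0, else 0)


z = w . x + b
= -2.0*1.3 + -1.1*-0.4 + -0.6*-1.0 + -0.3*-0.1 + -1.2
= -2.6 + 0.44 + 0.6 + 0.03 + -1.2
= -1.53 + -1.2
= -2.73
Since z = -2.73 < 0, output = 0

0


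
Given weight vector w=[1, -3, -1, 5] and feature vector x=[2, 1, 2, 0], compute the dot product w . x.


Element-wise products:
1 * 2 = 2
-3 * 1 = -3
-1 * 2 = -2
5 * 0 = 0
Sum = 2 + -3 + -2 + 0
= -3

-3


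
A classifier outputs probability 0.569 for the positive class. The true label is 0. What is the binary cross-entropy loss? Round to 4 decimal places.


For y=0: Loss = -log(1-p)
= -log(1 - 0.569)
= -log(0.431)
= -(-0.8416)
= 0.8416

0.8416


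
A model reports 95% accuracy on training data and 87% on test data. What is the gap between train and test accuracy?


Gap = train_accuracy - test_accuracy
= 95 - 87
= 8%
This moderate gap may indicate mild overfitting.

8


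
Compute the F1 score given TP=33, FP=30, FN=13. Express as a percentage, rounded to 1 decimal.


Precision = TP / (TP + FP) = 33 / 63 = 0.5238
Recall = TP / (TP + FN) = 33 / 46 = 0.7174
F1 = 2 * P * R / (P + R)
= 2 * 0.5238 * 0.7174 / (0.5238 + 0.7174)
= 0.7516 / 1.2412
= 0.6055
As percentage: 60.6%

60.6


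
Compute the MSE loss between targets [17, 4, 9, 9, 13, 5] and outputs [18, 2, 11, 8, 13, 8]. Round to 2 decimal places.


Differences: [-1, 2, -2, 1, 0, -3]
Squared errors: [1, 4, 4, 1, 0, 9]
Sum of squared errors = 19
MSE = 19 / 6 = 3.17

3.17


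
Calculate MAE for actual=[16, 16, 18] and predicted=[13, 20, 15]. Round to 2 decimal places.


Absolute errors: [3, 4, 3]
Sum of absolute errors = 10
MAE = 10 / 3 = 3.33

3.33


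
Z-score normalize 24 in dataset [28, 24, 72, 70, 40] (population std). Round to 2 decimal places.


Mean = (28 + 24 + 72 + 70 + 40) / 5 = 46.8
Variance = sum((x_i - mean)^2) / n = 418.56
Std = sqrt(418.56) = 20.4587
Z = (x - mean) / std
= (24 - 46.8) / 20.4587
= -22.8 / 20.4587
= -1.11

-1.11


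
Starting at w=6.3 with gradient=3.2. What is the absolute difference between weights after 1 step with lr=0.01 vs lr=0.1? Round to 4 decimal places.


With lr=0.01: w_new = 6.3 - 0.01 * 3.2 = 6.268
With lr=0.1: w_new = 6.3 - 0.1 * 3.2 = 5.98
Absolute difference = |6.268 - 5.98|
= 0.2880

0.2880


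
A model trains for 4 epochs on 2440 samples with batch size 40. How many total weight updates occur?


Iterations per epoch = 2440 / 40 = 61
Total updates = iterations_per_epoch * epochs
= 61 * 4
= 244

244


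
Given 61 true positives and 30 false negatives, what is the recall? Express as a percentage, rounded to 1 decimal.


Recall = TP / (TP + FN) * 100
= 61 / (61 + 30)
= 61 / 91
= 0.6703
= 67.0%

67.0


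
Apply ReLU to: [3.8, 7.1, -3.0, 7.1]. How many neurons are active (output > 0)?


ReLU(x) = max(0, x) for each element:
ReLU(3.8) = 3.8
ReLU(7.1) = 7.1
ReLU(-3.0) = 0
ReLU(7.1) = 7.1
Active neurons (>0): 3

3


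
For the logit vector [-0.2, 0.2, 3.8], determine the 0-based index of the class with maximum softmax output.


Softmax is a monotonic transformation, so it preserves the argmax.
We need to find the index of the maximum logit.
Index 0: -0.2
Index 1: 0.2
Index 2: 3.8
Maximum logit = 3.8 at index 2

2


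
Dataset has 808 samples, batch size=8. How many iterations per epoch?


Iterations per epoch = dataset_size / batch_size
= 808 / 8
= 101

101


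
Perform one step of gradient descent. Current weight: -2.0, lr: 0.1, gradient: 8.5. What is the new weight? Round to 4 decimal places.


w_new = w_old - lr * gradient
= -2.0 - 0.1 * 8.5
= -2.0 - (0.85)
= -2.8500

-2.8500


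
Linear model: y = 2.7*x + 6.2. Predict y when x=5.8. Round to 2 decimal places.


y = 2.7 * 5.8 + (6.2)
= 15.66 + (6.2)
= 21.86

21.86


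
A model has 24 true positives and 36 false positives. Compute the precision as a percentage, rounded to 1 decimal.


Precision = TP / (TP + FP) * 100
= 24 / (24 + 36)
= 24 / 60
= 0.4
= 40.0%

40.0


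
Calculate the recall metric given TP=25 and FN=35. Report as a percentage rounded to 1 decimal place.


Recall = TP / (TP + FN) * 100
= 25 / (25 + 35)
= 25 / 60
= 0.4167
= 41.7%

41.7


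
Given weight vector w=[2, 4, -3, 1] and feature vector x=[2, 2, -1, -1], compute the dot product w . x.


Element-wise products:
2 * 2 = 4
4 * 2 = 8
-3 * -1 = 3
1 * -1 = -1
Sum = 4 + 8 + 3 + -1
= 14

14


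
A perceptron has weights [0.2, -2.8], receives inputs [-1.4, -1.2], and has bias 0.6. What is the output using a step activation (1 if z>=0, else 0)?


z = w . x + b
= 0.2*-1.4 + -2.8*-1.2 + 0.6
= -0.28 + 3.36 + 0.6
= 3.08 + 0.6
= 3.68
Since z = 3.68 >= 0, output = 1

1


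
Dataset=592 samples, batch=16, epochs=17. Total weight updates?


Iterations per epoch = 592 / 16 = 37
Total updates = iterations_per_epoch * epochs
= 37 * 17
= 629

629


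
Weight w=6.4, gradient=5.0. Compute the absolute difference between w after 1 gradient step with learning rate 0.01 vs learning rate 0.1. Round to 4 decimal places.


With lr=0.01: w_new = 6.4 - 0.01 * 5.0 = 6.35
With lr=0.1: w_new = 6.4 - 0.1 * 5.0 = 5.9
Absolute difference = |6.35 - 5.9|
= 0.4500

0.4500


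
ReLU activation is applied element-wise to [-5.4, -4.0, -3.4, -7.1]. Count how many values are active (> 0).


ReLU(x) = max(0, x) for each element:
ReLU(-5.4) = 0
ReLU(-4.0) = 0
ReLU(-3.4) = 0
ReLU(-7.1) = 0
Active neurons (>0): 0

0


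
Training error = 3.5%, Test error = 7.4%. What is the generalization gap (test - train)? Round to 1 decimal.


Generalization gap = test_error - train_error
= 7.4 - 3.5
= 3.9%
A moderate gap.

3.9


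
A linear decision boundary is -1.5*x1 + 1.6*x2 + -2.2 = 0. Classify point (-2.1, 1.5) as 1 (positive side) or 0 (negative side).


Compute -1.5 * -2.1 + 1.6 * 1.5 + -2.2
= 3.15 + 2.4 + -2.2
= 3.35
Since 3.35 >= 0, the point is on the positive side.

1


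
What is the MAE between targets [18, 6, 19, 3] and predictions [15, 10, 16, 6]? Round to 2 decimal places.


Absolute errors: [3, 4, 3, 3]
Sum of absolute errors = 13
MAE = 13 / 4 = 3.25

3.25


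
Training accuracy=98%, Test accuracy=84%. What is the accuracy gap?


Gap = train_accuracy - test_accuracy
= 98 - 84
= 14%
This gap suggests the model is overfitting.

14


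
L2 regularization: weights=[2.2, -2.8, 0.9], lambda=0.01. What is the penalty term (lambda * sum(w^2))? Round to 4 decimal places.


Squaring each weight:
2.2^2 = 4.84
(-2.8)^2 = 7.84
0.9^2 = 0.81
Sum of squares = 13.49
Penalty = 0.01 * 13.49 = 0.1349

0.1349


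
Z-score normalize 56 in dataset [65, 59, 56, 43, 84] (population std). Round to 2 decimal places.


Mean = (65 + 59 + 56 + 43 + 84) / 5 = 61.4
Variance = sum((x_i - mean)^2) / n = 179.44
Std = sqrt(179.44) = 13.3955
Z = (x - mean) / std
= (56 - 61.4) / 13.3955
= -5.4 / 13.3955
= -0.40

-0.40


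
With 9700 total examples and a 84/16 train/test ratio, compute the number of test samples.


Train samples = 9700 * 84% = 8148
Test samples = 9700 - 8148
= 1552

1552


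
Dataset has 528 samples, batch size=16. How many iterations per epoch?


Iterations per epoch = dataset_size / batch_size
= 528 / 16
= 33

33


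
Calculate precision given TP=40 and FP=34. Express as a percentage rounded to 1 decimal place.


Precision = TP / (TP + FP) * 100
= 40 / (40 + 34)
= 40 / 74
= 0.5405
= 54.1%

54.1


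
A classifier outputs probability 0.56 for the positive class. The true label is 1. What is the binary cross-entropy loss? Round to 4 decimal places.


For y=1: Loss = -log(p)
= -log(0.56)
= -(-0.5798)
= 0.5798

0.5798


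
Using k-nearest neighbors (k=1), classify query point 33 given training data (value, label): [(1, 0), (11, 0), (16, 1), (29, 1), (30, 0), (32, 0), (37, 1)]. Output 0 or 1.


Distances from query 33:
Point 32 (class 0): distance = 1
K=1 nearest neighbors: classes = [0]
Votes for class 1: 0 / 1
Majority vote => class 0

0


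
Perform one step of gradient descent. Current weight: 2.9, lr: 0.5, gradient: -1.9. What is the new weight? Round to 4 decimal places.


w_new = w_old - lr * gradient
= 2.9 - 0.5 * -1.9
= 2.9 - (-0.95)
= 3.8500

3.8500


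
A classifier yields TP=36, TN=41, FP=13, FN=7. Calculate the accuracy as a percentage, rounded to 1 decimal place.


Accuracy = (TP + TN) / (TP + TN + FP + FN) * 100
= (36 + 41) / (36 + 41 + 13 + 7)
= 77 / 97
= 0.7938
= 79.4%

79.4


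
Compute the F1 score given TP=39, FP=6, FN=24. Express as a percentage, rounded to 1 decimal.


Precision = TP / (TP + FP) = 39 / 45 = 0.8667
Recall = TP / (TP + FN) = 39 / 63 = 0.619
F1 = 2 * P * R / (P + R)
= 2 * 0.8667 * 0.619 / (0.8667 + 0.619)
= 1.073 / 1.4857
= 0.7222
As percentage: 72.2%

72.2


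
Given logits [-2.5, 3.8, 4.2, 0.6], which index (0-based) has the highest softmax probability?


Softmax is a monotonic transformation, so it preserves the argmax.
We need to find the index of the maximum logit.
Index 0: -2.5
Index 1: 3.8
Index 2: 4.2
Index 3: 0.6
Maximum logit = 4.2 at index 2

2


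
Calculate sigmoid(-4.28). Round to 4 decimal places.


sigmoid(z) = 1 / (1 + exp(-z))
exp(-(-4.28)) = exp(4.28) = 72.2404
1 + 72.2404 = 73.2404
1 / 73.2404 = 0.0137

0.0137


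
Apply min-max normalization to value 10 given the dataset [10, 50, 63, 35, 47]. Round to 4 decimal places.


Min = 10, Max = 63
Range = 63 - 10 = 53
Scaled = (x - min) / (max - min)
= (10 - 10) / 53
= 0 / 53
= 0.0000

0.0000


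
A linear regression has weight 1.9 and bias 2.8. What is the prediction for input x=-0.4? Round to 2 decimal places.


y = 1.9 * -0.4 + (2.8)
= -0.76 + (2.8)
= 2.04

2.04


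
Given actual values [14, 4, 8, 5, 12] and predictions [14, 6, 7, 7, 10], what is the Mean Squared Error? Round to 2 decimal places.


Differences: [0, -2, 1, -2, 2]
Squared errors: [0, 4, 1, 4, 4]
Sum of squared errors = 13
MSE = 13 / 5 = 2.60

2.60


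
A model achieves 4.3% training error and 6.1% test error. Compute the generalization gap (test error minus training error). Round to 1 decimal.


Generalization gap = test_error - train_error
= 6.1 - 4.3
= 1.8%
A small gap suggests good generalization.

1.8


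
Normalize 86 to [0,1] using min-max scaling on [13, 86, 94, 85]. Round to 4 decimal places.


Min = 13, Max = 94
Range = 94 - 13 = 81
Scaled = (x - min) / (max - min)
= (86 - 13) / 81
= 73 / 81
= 0.9012

0.9012


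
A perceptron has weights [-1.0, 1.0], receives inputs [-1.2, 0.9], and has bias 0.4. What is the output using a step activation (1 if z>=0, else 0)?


z = w . x + b
= -1.0*-1.2 + 1.0*0.9 + 0.4
= 1.2 + 0.9 + 0.4
= 2.1 + 0.4
= 2.5
Since z = 2.5 >= 0, output = 1

1


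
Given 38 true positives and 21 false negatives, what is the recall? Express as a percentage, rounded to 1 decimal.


Recall = TP / (TP + FN) * 100
= 38 / (38 + 21)
= 38 / 59
= 0.6441
= 64.4%

64.4


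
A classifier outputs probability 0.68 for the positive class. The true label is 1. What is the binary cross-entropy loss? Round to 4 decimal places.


For y=1: Loss = -log(p)
= -log(0.68)
= -(-0.3857)
= 0.3857

0.3857


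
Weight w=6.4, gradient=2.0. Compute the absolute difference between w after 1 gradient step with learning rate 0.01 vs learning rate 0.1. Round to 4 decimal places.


With lr=0.01: w_new = 6.4 - 0.01 * 2.0 = 6.38
With lr=0.1: w_new = 6.4 - 0.1 * 2.0 = 6.2
Absolute difference = |6.38 - 6.2|
= 0.1800

0.1800


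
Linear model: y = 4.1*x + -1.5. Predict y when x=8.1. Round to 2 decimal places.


y = 4.1 * 8.1 + (-1.5)
= 33.21 + (-1.5)
= 31.71

31.71


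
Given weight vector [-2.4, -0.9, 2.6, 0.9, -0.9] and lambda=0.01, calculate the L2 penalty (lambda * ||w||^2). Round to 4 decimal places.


Squaring each weight:
(-2.4)^2 = 5.76
(-0.9)^2 = 0.81
2.6^2 = 6.76
0.9^2 = 0.81
(-0.9)^2 = 0.81
Sum of squares = 14.95
Penalty = 0.01 * 14.95 = 0.1495

0.1495


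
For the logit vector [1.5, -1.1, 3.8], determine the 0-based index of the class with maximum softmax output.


Softmax is a monotonic transformation, so it preserves the argmax.
We need to find the index of the maximum logit.
Index 0: 1.5
Index 1: -1.1
Index 2: 3.8
Maximum logit = 3.8 at index 2

2


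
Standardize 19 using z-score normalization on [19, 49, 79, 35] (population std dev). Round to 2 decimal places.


Mean = (19 + 49 + 79 + 35) / 4 = 45.5
Variance = sum((x_i - mean)^2) / n = 486.75
Std = sqrt(486.75) = 22.0624
Z = (x - mean) / std
= (19 - 45.5) / 22.0624
= -26.5 / 22.0624
= -1.20

-1.20


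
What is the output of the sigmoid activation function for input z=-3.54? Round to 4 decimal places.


sigmoid(z) = 1 / (1 + exp(-z))
exp(-(-3.54)) = exp(3.54) = 34.4669
1 + 34.4669 = 35.4669
1 / 35.4669 = 0.0282

0.0282


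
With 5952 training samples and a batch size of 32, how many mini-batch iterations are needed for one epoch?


Iterations per epoch = dataset_size / batch_size
= 5952 / 32
= 186

186


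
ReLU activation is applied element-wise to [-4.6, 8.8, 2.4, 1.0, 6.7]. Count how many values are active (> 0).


ReLU(x) = max(0, x) for each element:
ReLU(-4.6) = 0
ReLU(8.8) = 8.8
ReLU(2.4) = 2.4
ReLU(1.0) = 1.0
ReLU(6.7) = 6.7
Active neurons (>0): 4

4


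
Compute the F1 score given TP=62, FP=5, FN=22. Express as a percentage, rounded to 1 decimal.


Precision = TP / (TP + FP) = 62 / 67 = 0.9254
Recall = TP / (TP + FN) = 62 / 84 = 0.7381
F1 = 2 * P * R / (P + R)
= 2 * 0.9254 * 0.7381 / (0.9254 + 0.7381)
= 1.366 / 1.6635
= 0.8212
As percentage: 82.1%

82.1


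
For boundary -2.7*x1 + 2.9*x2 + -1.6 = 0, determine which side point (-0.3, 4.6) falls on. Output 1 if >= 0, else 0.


Compute -2.7 * -0.3 + 2.9 * 4.6 + -1.6
= 0.81 + 13.34 + -1.6
= 12.55
Since 12.55 >= 0, the point is on the positive side.

1


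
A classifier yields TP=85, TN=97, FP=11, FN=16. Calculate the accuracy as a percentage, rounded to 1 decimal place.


Accuracy = (TP + TN) / (TP + TN + FP + FN) * 100
= (85 + 97) / (85 + 97 + 11 + 16)
= 182 / 209
= 0.8708
= 87.1%

87.1


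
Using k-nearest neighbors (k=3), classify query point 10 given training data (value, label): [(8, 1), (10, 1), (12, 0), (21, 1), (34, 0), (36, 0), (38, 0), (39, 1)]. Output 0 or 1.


Distances from query 10:
Point 10 (class 1): distance = 0
Point 12 (class 0): distance = 2
Point 8 (class 1): distance = 2
K=3 nearest neighbors: classes = [1, 0, 1]
Votes for class 1: 2 / 3
Majority vote => class 1

1


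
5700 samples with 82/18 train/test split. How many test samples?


Train samples = 5700 * 82% = 4674
Test samples = 5700 - 4674
= 1026

1026


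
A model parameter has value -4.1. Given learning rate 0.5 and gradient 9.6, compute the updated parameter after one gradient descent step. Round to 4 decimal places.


w_new = w_old - lr * gradient
= -4.1 - 0.5 * 9.6
= -4.1 - (4.8)
= -8.9000

-8.9000


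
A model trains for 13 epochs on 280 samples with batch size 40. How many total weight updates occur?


Iterations per epoch = 280 / 40 = 7
Total updates = iterations_per_epoch * epochs
= 7 * 13
= 91

91


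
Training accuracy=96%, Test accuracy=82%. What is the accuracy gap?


Gap = train_accuracy - test_accuracy
= 96 - 82
= 14%
This gap suggests the model is overfitting.

14


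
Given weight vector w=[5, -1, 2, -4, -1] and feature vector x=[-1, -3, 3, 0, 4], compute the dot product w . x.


Element-wise products:
5 * -1 = -5
-1 * -3 = 3
2 * 3 = 6
-4 * 0 = 0
-1 * 4 = -4
Sum = -5 + 3 + 6 + 0 + -4
= 0

0


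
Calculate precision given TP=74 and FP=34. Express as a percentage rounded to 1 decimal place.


Precision = TP / (TP + FP) * 100
= 74 / (74 + 34)
= 74 / 108
= 0.6852
= 68.5%

68.5


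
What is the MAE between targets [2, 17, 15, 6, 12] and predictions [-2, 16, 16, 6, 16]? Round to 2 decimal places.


Absolute errors: [4, 1, 1, 0, 4]
Sum of absolute errors = 10
MAE = 10 / 5 = 2.00

2.00


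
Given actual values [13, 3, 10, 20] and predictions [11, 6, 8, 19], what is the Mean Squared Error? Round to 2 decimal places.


Differences: [2, -3, 2, 1]
Squared errors: [4, 9, 4, 1]
Sum of squared errors = 18
MSE = 18 / 4 = 4.50

4.50


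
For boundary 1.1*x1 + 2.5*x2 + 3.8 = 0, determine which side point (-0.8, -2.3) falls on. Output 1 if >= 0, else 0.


Compute 1.1 * -0.8 + 2.5 * -2.3 + 3.8
= -0.88 + -5.75 + 3.8
= -2.83
Since -2.83 < 0, the point is on the negative side.

0


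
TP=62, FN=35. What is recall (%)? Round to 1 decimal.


Recall = TP / (TP + FN) * 100
= 62 / (62 + 35)
= 62 / 97
= 0.6392
= 63.9%

63.9


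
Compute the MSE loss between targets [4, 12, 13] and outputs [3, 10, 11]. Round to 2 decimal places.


Differences: [1, 2, 2]
Squared errors: [1, 4, 4]
Sum of squared errors = 9
MSE = 9 / 3 = 3.00

3.00


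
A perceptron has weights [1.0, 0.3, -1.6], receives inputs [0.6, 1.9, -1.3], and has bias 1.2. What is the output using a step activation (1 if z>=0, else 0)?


z = w . x + b
= 1.0*0.6 + 0.3*1.9 + -1.6*-1.3 + 1.2
= 0.6 + 0.57 + 2.08 + 1.2
= 3.25 + 1.2
= 4.45
Since z = 4.45 >= 0, output = 1

1


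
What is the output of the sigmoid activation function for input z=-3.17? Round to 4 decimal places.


sigmoid(z) = 1 / (1 + exp(-z))
exp(-(-3.17)) = exp(3.17) = 23.8075
1 + 23.8075 = 24.8075
1 / 24.8075 = 0.0403

0.0403


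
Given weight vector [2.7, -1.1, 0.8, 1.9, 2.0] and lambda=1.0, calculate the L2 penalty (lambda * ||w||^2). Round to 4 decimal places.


Squaring each weight:
2.7^2 = 7.29
(-1.1)^2 = 1.21
0.8^2 = 0.64
1.9^2 = 3.61
2.0^2 = 4.0
Sum of squares = 16.75
Penalty = 1.0 * 16.75 = 16.7500

16.7500


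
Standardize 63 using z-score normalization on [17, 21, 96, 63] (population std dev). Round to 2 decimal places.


Mean = (17 + 21 + 96 + 63) / 4 = 49.25
Variance = sum((x_i - mean)^2) / n = 1053.1875
Std = sqrt(1053.1875) = 32.4529
Z = (x - mean) / std
= (63 - 49.25) / 32.4529
= 13.75 / 32.4529
= 0.42

0.42


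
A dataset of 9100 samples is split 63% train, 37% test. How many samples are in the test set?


Train samples = 9100 * 63% = 5733
Test samples = 9100 - 5733
= 3367

3367


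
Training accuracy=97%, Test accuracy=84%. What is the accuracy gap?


Gap = train_accuracy - test_accuracy
= 97 - 84
= 13%
This gap suggests the model is overfitting.

13


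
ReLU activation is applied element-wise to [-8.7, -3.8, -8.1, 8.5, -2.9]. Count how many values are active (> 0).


ReLU(x) = max(0, x) for each element:
ReLU(-8.7) = 0
ReLU(-3.8) = 0
ReLU(-8.1) = 0
ReLU(8.5) = 8.5
ReLU(-2.9) = 0
Active neurons (>0): 1

1


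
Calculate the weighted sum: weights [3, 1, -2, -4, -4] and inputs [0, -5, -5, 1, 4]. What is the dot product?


Element-wise products:
3 * 0 = 0
1 * -5 = -5
-2 * -5 = 10
-4 * 1 = -4
-4 * 4 = -16
Sum = 0 + -5 + 10 + -4 + -16
= -15

-15


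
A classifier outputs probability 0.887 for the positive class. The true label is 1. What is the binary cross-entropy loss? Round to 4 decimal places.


For y=1: Loss = -log(p)
= -log(0.887)
= -(-0.1199)
= 0.1199

0.1199


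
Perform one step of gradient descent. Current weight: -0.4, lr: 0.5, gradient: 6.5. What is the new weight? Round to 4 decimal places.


w_new = w_old - lr * gradient
= -0.4 - 0.5 * 6.5
= -0.4 - (3.25)
= -3.6500

-3.6500


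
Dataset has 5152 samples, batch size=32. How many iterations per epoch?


Iterations per epoch = dataset_size / batch_size
= 5152 / 32
= 161

161


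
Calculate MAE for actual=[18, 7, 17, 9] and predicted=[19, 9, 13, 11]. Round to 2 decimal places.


Absolute errors: [1, 2, 4, 2]
Sum of absolute errors = 9
MAE = 9 / 4 = 2.25

2.25


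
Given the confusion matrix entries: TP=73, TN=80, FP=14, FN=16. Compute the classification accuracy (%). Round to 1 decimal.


Accuracy = (TP + TN) / (TP + TN + FP + FN) * 100
= (73 + 80) / (73 + 80 + 14 + 16)
= 153 / 183
= 0.8361
= 83.6%

83.6


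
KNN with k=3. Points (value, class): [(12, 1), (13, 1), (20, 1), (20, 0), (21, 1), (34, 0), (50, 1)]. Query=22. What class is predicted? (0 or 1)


Distances from query 22:
Point 21 (class 1): distance = 1
Point 20 (class 0): distance = 2
Point 20 (class 1): distance = 2
K=3 nearest neighbors: classes = [1, 0, 1]
Votes for class 1: 2 / 3
Majority vote => class 1

1


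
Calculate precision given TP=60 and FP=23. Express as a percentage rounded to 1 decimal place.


Precision = TP / (TP + FP) * 100
= 60 / (60 + 23)
= 60 / 83
= 0.7229
= 72.3%

72.3


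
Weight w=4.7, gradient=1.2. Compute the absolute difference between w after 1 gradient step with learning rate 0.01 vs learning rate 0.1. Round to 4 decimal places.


With lr=0.01: w_new = 4.7 - 0.01 * 1.2 = 4.688
With lr=0.1: w_new = 4.7 - 0.1 * 1.2 = 4.58
Absolute difference = |4.688 - 4.58|
= 0.1080

0.1080


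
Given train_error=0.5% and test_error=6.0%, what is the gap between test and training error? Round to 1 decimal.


Generalization gap = test_error - train_error
= 6.0 - 0.5
= 5.5%
A moderate gap.

5.5


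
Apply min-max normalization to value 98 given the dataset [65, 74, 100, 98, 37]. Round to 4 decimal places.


Min = 37, Max = 100
Range = 100 - 37 = 63
Scaled = (x - min) / (max - min)
= (98 - 37) / 63
= 61 / 63
= 0.9683

0.9683


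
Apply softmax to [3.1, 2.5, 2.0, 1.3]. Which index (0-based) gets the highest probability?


Softmax is a monotonic transformation, so it preserves the argmax.
We need to find the index of the maximum logit.
Index 0: 3.1
Index 1: 2.5
Index 2: 2.0
Index 3: 1.3
Maximum logit = 3.1 at index 0

0


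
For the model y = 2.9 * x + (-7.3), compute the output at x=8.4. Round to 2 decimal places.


y = 2.9 * 8.4 + (-7.3)
= 24.36 + (-7.3)
= 17.06

17.06


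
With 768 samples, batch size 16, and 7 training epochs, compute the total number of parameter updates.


Iterations per epoch = 768 / 16 = 48
Total updates = iterations_per_epoch * epochs
= 48 * 7
= 336

336


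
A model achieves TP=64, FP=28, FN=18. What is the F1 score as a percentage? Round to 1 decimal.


Precision = TP / (TP + FP) = 64 / 92 = 0.6957
Recall = TP / (TP + FN) = 64 / 82 = 0.7805
F1 = 2 * P * R / (P + R)
= 2 * 0.6957 * 0.7805 / (0.6957 + 0.7805)
= 1.0859 / 1.4761
= 0.7356
As percentage: 73.6%

73.6


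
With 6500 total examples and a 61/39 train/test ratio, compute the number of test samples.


Train samples = 6500 * 61% = 3965
Test samples = 6500 - 3965
= 2535

2535


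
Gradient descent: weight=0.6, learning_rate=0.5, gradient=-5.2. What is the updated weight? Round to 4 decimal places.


w_new = w_old - lr * gradient
= 0.6 - 0.5 * -5.2
= 0.6 - (-2.6)
= 3.2000

3.2000


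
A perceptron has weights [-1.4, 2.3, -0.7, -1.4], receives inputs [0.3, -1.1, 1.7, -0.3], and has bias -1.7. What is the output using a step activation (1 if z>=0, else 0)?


z = w . x + b
= -1.4*0.3 + 2.3*-1.1 + -0.7*1.7 + -1.4*-0.3 + -1.7
= -0.42 + -2.53 + -1.19 + 0.42 + -1.7
= -3.72 + -1.7
= -5.42
Since z = -5.42 < 0, output = 0

0


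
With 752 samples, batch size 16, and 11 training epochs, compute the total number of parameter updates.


Iterations per epoch = 752 / 16 = 47
Total updates = iterations_per_epoch * epochs
= 47 * 11
= 517

517


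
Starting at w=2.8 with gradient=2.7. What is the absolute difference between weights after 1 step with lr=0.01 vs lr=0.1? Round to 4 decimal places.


With lr=0.01: w_new = 2.8 - 0.01 * 2.7 = 2.773
With lr=0.1: w_new = 2.8 - 0.1 * 2.7 = 2.53
Absolute difference = |2.773 - 2.53|
= 0.2430

0.2430


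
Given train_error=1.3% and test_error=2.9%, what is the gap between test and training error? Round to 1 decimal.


Generalization gap = test_error - train_error
= 2.9 - 1.3
= 1.6%
A small gap suggests good generalization.

1.6


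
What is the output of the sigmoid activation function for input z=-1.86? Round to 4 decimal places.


sigmoid(z) = 1 / (1 + exp(-z))
exp(-(-1.86)) = exp(1.86) = 6.4237
1 + 6.4237 = 7.4237
1 / 7.4237 = 0.1347

0.1347


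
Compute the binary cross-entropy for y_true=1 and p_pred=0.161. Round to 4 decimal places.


For y=1: Loss = -log(p)
= -log(0.161)
= -(-1.8264)
= 1.8264

1.8264


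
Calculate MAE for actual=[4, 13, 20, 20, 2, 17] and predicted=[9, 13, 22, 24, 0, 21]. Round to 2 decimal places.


Absolute errors: [5, 0, 2, 4, 2, 4]
Sum of absolute errors = 17
MAE = 17 / 6 = 2.83

2.83


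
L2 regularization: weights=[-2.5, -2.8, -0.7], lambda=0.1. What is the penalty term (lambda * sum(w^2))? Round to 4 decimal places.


Squaring each weight:
(-2.5)^2 = 6.25
(-2.8)^2 = 7.84
(-0.7)^2 = 0.49
Sum of squares = 14.58
Penalty = 0.1 * 14.58 = 1.4580

1.4580


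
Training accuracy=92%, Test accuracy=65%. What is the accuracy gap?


Gap = train_accuracy - test_accuracy
= 92 - 65
= 27%
This large gap strongly indicates overfitting.

27


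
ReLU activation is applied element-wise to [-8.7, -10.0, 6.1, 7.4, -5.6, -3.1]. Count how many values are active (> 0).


ReLU(x) = max(0, x) for each element:
ReLU(-8.7) = 0
ReLU(-10.0) = 0
ReLU(6.1) = 6.1
ReLU(7.4) = 7.4
ReLU(-5.6) = 0
ReLU(-3.1) = 0
Active neurons (>0): 2

2


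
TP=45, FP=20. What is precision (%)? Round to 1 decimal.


Precision = TP / (TP + FP) * 100
= 45 / (45 + 20)
= 45 / 65
= 0.6923
= 69.2%

69.2


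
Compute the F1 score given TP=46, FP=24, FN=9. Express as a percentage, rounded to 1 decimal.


Precision = TP / (TP + FP) = 46 / 70 = 0.6571
Recall = TP / (TP + FN) = 46 / 55 = 0.8364
F1 = 2 * P * R / (P + R)
= 2 * 0.6571 * 0.8364 / (0.6571 + 0.8364)
= 1.0992 / 1.4935
= 0.736
As percentage: 73.6%

73.6


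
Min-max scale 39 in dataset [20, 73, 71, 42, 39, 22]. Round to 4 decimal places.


Min = 20, Max = 73
Range = 73 - 20 = 53
Scaled = (x - min) / (max - min)
= (39 - 20) / 53
= 19 / 53
= 0.3585

0.3585


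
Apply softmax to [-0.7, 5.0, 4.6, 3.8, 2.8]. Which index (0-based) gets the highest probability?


Softmax is a monotonic transformation, so it preserves the argmax.
We need to find the index of the maximum logit.
Index 0: -0.7
Index 1: 5.0
Index 2: 4.6
Index 3: 3.8
Index 4: 2.8
Maximum logit = 5.0 at index 1

1


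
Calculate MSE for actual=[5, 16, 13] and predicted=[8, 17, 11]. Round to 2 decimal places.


Differences: [-3, -1, 2]
Squared errors: [9, 1, 4]
Sum of squared errors = 14
MSE = 14 / 3 = 4.67

4.67


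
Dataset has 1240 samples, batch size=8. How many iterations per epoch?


Iterations per epoch = dataset_size / batch_size
= 1240 / 8
= 155

155


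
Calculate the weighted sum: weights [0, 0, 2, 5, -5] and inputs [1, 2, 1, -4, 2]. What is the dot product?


Element-wise products:
0 * 1 = 0
0 * 2 = 0
2 * 1 = 2
5 * -4 = -20
-5 * 2 = -10
Sum = 0 + 0 + 2 + -20 + -10
= -28

-28


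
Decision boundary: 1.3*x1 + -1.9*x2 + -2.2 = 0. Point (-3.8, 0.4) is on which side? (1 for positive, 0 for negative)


Compute 1.3 * -3.8 + -1.9 * 0.4 + -2.2
= -4.94 + -0.76 + -2.2
= -7.9
Since -7.9 < 0, the point is on the negative side.

0


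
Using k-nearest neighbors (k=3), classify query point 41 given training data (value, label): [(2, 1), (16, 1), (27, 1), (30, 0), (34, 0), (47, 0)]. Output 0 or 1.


Distances from query 41:
Point 47 (class 0): distance = 6
Point 34 (class 0): distance = 7
Point 30 (class 0): distance = 11
K=3 nearest neighbors: classes = [0, 0, 0]
Votes for class 1: 0 / 3
Majority vote => class 0

0


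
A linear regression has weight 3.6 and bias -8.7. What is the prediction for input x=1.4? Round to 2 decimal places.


y = 3.6 * 1.4 + (-8.7)
= 5.04 + (-8.7)
= -3.66

-3.66


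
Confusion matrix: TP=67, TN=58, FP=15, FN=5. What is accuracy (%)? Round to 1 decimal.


Accuracy = (TP + TN) / (TP + TN + FP + FN) * 100
= (67 + 58) / (67 + 58 + 15 + 5)
= 125 / 145
= 0.8621
= 86.2%

86.2


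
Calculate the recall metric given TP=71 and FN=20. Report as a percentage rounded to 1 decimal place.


Recall = TP / (TP + FN) * 100
= 71 / (71 + 20)
= 71 / 91
= 0.7802
= 78.0%

78.0


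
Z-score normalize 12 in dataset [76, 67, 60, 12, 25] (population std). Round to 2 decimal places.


Mean = (76 + 67 + 60 + 12 + 25) / 5 = 48.0
Variance = sum((x_i - mean)^2) / n = 622.8
Std = sqrt(622.8) = 24.956
Z = (x - mean) / std
= (12 - 48.0) / 24.956
= -36.0 / 24.956
= -1.44

-1.44


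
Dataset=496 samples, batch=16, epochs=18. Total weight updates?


Iterations per epoch = 496 / 16 = 31
Total updates = iterations_per_epoch * epochs
= 31 * 18
= 558

558


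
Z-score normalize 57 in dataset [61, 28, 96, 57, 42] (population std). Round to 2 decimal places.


Mean = (61 + 28 + 96 + 57 + 42) / 5 = 56.8
Variance = sum((x_i - mean)^2) / n = 520.56
Std = sqrt(520.56) = 22.8158
Z = (x - mean) / std
= (57 - 56.8) / 22.8158
= 0.2 / 22.8158
= 0.01

0.01


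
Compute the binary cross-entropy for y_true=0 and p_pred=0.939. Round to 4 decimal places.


For y=0: Loss = -log(1-p)
= -log(1 - 0.939)
= -log(0.061)
= -(-2.7969)
= 2.7969

2.7969


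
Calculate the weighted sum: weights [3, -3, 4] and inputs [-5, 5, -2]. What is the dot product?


Element-wise products:
3 * -5 = -15
-3 * 5 = -15
4 * -2 = -8
Sum = -15 + -15 + -8
= -38

-38


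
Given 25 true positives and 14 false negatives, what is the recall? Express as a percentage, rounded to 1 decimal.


Recall = TP / (TP + FN) * 100
= 25 / (25 + 14)
= 25 / 39
= 0.641
= 64.1%

64.1


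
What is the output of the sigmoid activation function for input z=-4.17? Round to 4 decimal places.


sigmoid(z) = 1 / (1 + exp(-z))
exp(-(-4.17)) = exp(4.17) = 64.7155
1 + 64.7155 = 65.7155
1 / 65.7155 = 0.0152

0.0152


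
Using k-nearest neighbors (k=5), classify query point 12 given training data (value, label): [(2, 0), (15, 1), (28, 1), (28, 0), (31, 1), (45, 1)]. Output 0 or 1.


Distances from query 12:
Point 15 (class 1): distance = 3
Point 2 (class 0): distance = 10
Point 28 (class 0): distance = 16
Point 28 (class 1): distance = 16
Point 31 (class 1): distance = 19
K=5 nearest neighbors: classes = [1, 0, 0, 1, 1]
Votes for class 1: 3 / 5
Majority vote => class 1

1


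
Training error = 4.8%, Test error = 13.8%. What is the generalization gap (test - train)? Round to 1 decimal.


Generalization gap = test_error - train_error
= 13.8 - 4.8
= 9.0%
A moderate gap.

9.0


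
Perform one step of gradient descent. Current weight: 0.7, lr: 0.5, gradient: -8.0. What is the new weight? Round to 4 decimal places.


w_new = w_old - lr * gradient
= 0.7 - 0.5 * -8.0
= 0.7 - (-4.0)
= 4.7000

4.7000


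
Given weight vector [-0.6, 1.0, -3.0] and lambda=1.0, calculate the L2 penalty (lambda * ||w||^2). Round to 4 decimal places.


Squaring each weight:
(-0.6)^2 = 0.36
1.0^2 = 1.0
(-3.0)^2 = 9.0
Sum of squares = 10.36
Penalty = 1.0 * 10.36 = 10.3600

10.3600


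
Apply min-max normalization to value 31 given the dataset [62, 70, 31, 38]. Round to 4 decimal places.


Min = 31, Max = 70
Range = 70 - 31 = 39
Scaled = (x - min) / (max - min)
= (31 - 31) / 39
= 0 / 39
= 0.0000

0.0000


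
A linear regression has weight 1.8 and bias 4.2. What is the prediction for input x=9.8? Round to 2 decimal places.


y = 1.8 * 9.8 + (4.2)
= 17.64 + (4.2)
= 21.84

21.84


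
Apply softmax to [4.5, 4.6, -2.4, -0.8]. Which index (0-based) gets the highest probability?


Softmax is a monotonic transformation, so it preserves the argmax.
We need to find the index of the maximum logit.
Index 0: 4.5
Index 1: 4.6
Index 2: -2.4
Index 3: -0.8
Maximum logit = 4.6 at index 1

1


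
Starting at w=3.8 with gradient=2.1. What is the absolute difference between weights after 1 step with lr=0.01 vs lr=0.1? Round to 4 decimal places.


With lr=0.01: w_new = 3.8 - 0.01 * 2.1 = 3.779
With lr=0.1: w_new = 3.8 - 0.1 * 2.1 = 3.59
Absolute difference = |3.779 - 3.59|
= 0.1890

0.1890


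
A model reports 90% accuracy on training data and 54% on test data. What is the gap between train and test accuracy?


Gap = train_accuracy - test_accuracy
= 90 - 54
= 36%
This large gap strongly indicates overfitting.

36


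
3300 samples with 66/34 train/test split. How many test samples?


Train samples = 3300 * 66% = 2178
Test samples = 3300 - 2178
= 1122

1122


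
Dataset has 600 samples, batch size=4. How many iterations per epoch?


Iterations per epoch = dataset_size / batch_size
= 600 / 4
= 150

150


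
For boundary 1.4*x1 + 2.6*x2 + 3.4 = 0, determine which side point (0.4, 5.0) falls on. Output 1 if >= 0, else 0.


Compute 1.4 * 0.4 + 2.6 * 5.0 + 3.4
= 0.56 + 13.0 + 3.4
= 16.96
Since 16.96 >= 0, the point is on the positive side.

1


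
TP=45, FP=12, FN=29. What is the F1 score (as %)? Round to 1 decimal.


Precision = TP / (TP + FP) = 45 / 57 = 0.7895
Recall = TP / (TP + FN) = 45 / 74 = 0.6081
F1 = 2 * P * R / (P + R)
= 2 * 0.7895 * 0.6081 / (0.7895 + 0.6081)
= 0.9602 / 1.3976
= 0.687
As percentage: 68.7%

68.7


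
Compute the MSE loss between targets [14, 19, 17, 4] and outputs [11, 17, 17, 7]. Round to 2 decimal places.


Differences: [3, 2, 0, -3]
Squared errors: [9, 4, 0, 9]
Sum of squared errors = 22
MSE = 22 / 4 = 5.50

5.50


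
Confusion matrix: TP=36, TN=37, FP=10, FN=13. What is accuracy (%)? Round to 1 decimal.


Accuracy = (TP + TN) / (TP + TN + FP + FN) * 100
= (36 + 37) / (36 + 37 + 10 + 13)
= 73 / 96
= 0.7604
= 76.0%

76.0


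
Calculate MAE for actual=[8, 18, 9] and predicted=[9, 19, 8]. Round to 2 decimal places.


Absolute errors: [1, 1, 1]
Sum of absolute errors = 3
MAE = 3 / 3 = 1.00

1.00


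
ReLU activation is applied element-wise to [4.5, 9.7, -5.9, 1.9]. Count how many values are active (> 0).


ReLU(x) = max(0, x) for each element:
ReLU(4.5) = 4.5
ReLU(9.7) = 9.7
ReLU(-5.9) = 0
ReLU(1.9) = 1.9
Active neurons (>0): 3

3


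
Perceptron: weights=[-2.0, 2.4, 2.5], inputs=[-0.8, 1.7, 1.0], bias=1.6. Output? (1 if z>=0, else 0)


z = w . x + b
= -2.0*-0.8 + 2.4*1.7 + 2.5*1.0 + 1.6
= 1.6 + 4.08 + 2.5 + 1.6
= 8.18 + 1.6
= 9.78
Since z = 9.78 >= 0, output = 1

1


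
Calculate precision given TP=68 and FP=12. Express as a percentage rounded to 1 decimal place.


Precision = TP / (TP + FP) * 100
= 68 / (68 + 12)
= 68 / 80
= 0.85
= 85.0%

85.0


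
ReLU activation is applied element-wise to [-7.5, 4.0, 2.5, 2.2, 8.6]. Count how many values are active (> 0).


ReLU(x) = max(0, x) for each element:
ReLU(-7.5) = 0
ReLU(4.0) = 4.0
ReLU(2.5) = 2.5
ReLU(2.2) = 2.2
ReLU(8.6) = 8.6
Active neurons (>0): 4

4


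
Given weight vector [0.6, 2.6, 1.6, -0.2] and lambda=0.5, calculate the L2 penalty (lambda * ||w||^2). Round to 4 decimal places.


Squaring each weight:
0.6^2 = 0.36
2.6^2 = 6.76
1.6^2 = 2.56
(-0.2)^2 = 0.04
Sum of squares = 9.72
Penalty = 0.5 * 9.72 = 4.8600

4.8600


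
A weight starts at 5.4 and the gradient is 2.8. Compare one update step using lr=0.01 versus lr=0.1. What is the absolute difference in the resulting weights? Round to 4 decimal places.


With lr=0.01: w_new = 5.4 - 0.01 * 2.8 = 5.372
With lr=0.1: w_new = 5.4 - 0.1 * 2.8 = 5.12
Absolute difference = |5.372 - 5.12|
= 0.2520

0.2520


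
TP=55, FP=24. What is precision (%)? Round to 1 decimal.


Precision = TP / (TP + FP) * 100
= 55 / (55 + 24)
= 55 / 79
= 0.6962
= 69.6%

69.6


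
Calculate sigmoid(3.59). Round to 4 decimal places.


sigmoid(z) = 1 / (1 + exp(-z))
exp(-(3.59)) = exp(-3.59) = 0.0276
1 + 0.0276 = 1.0276
1 / 1.0276 = 0.9731

0.9731


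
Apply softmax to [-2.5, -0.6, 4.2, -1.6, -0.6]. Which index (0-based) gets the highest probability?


Softmax is a monotonic transformation, so it preserves the argmax.
We need to find the index of the maximum logit.
Index 0: -2.5
Index 1: -0.6
Index 2: 4.2
Index 3: -1.6
Index 4: -0.6
Maximum logit = 4.2 at index 2

2


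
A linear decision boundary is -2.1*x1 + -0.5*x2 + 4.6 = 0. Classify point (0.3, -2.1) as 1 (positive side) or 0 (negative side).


Compute -2.1 * 0.3 + -0.5 * -2.1 + 4.6
= -0.63 + 1.05 + 4.6
= 5.02
Since 5.02 >= 0, the point is on the positive side.

1


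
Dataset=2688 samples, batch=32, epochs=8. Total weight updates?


Iterations per epoch = 2688 / 32 = 84
Total updates = iterations_per_epoch * epochs
= 84 * 8
= 672

672


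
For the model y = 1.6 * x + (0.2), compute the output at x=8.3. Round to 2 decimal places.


y = 1.6 * 8.3 + (0.2)
= 13.28 + (0.2)
= 13.48

13.48


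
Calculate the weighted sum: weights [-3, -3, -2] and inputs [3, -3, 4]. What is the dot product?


Element-wise products:
-3 * 3 = -9
-3 * -3 = 9
-2 * 4 = -8
Sum = -9 + 9 + -8
= -8

-8


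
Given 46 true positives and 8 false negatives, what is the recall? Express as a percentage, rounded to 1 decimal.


Recall = TP / (TP + FN) * 100
= 46 / (46 + 8)
= 46 / 54
= 0.8519
= 85.2%

85.2


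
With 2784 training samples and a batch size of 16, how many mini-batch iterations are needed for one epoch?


Iterations per epoch = dataset_size / batch_size
= 2784 / 16
= 174

174


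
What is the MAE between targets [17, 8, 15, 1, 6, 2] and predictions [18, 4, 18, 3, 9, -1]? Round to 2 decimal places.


Absolute errors: [1, 4, 3, 2, 3, 3]
Sum of absolute errors = 16
MAE = 16 / 6 = 2.67

2.67


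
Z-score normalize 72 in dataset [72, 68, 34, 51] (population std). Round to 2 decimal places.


Mean = (72 + 68 + 34 + 51) / 4 = 56.25
Variance = sum((x_i - mean)^2) / n = 227.1875
Std = sqrt(227.1875) = 15.0727
Z = (x - mean) / std
= (72 - 56.25) / 15.0727
= 15.75 / 15.0727
= 1.04

1.04
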